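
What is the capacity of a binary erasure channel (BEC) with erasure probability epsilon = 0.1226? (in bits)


C = 1 - epsilon = 1 - 0.1226 = 0.8774

0.8774 bits


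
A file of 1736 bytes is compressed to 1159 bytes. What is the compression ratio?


Ratio = original / compressed = 1736 / 1159 = 1.4978

1.4978


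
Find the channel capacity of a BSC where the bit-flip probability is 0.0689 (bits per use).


H(p) = -p*log2(p) - (1-p)*log2(1-p) = -0.0689*log2(0.0689) - 0.9311*log2(0.9311) = 0.265909 + 0.095896 = 0.3618. C = 1 - H(p) = 1 - 0.3618 = 0.6382

0.6382 bits


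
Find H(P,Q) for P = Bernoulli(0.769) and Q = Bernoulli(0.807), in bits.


H(P,Q) = -p*log2(q) - (1-p)*log2(1-q). -0.769*log2(0.807) = 0.237897; -0.231*log2(0.193) = 0.548239. H(P,Q) = 0.237897 + 0.548239 = 0.7861

0.7861 bits


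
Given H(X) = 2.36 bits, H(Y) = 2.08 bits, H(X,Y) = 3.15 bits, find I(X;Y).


I(X;Y) = H(X) + H(Y) - H(X,Y) = 2.36 + 2.08 - 3.15 = 1.29

1.29 bits


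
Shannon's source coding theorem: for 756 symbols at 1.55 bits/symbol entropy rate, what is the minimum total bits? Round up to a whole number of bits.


Minimum bits >= n * H = 756 * 1.55 = 1171.8, rounded up to a whole number of bits = 1172

1172 bits


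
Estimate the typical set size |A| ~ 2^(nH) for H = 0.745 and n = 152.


log2|A_typical| = nH = 152 * 0.745 = 113.24, so |A_typical| ~ 2^113.24 = 1.226e+34

1.226e+34


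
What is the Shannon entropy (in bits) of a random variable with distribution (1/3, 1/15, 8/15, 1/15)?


H = -sum(p_i * log2(p_i)). Terms: -(1/3)*log2(1/3) = 0.528321; -(1/15)*log2(1/15) = 0.260459; -(8/15)*log2(8/15) = 0.483675; -(1/15)*log2(1/15) = 0.260459. H = 0.528321 + 0.260459 + 0.483675 + 0.260459 = 1.5329

1.5329 bits


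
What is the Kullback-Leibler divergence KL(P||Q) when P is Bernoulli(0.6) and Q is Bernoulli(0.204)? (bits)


KL = p*log2(p/q) + (1-p)*log2((1-p)/(1-q)) = 0.6*log2(0.6/0.204) + 0.4*log2(0.4/0.796) = 0.5367

0.5367 bits


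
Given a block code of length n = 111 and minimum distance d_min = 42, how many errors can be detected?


Detection capability = d_min - 1 = 42 - 1 = 41

41 errors


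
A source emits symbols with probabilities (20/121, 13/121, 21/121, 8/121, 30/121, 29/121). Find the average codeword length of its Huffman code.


Huffman construction (repeatedly merge the two least-probable nodes; each merge adds 1 bit to every symbol beneath it): 8/121 + 13/121 = 21/121; 20/121 + 21/121 = 41/121; 21/121 + 29/121 = 50/121; 30/121 + 41/121 = 71/121; 50/121 + 71/121 = 1. Resulting codeword lengths (in the order the probabilities were given): (3, 3, 3, 3, 2, 2). L_avg = sum(p_i * l_i) = 20/121*3 + 13/121*3 + 21/121*3 + 8/121*3 + 30/121*2 + 29/121*2 = 304/121 = 2.5124

2.5124 bits


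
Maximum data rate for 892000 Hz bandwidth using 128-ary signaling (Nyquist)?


Rate = 2 * B * log2(M) = 2 * 892000 * 7.0 = 12488000.0

12488000.0 bps


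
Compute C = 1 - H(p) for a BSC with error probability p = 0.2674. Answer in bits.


H(p) = -p*log2(p) - (1-p)*log2(1-p) = -0.2674*log2(0.2674) - 0.7326*log2(0.7326) = 0.508843 + 0.328866 = 0.8377. C = 1 - H(p) = 1 - 0.8377 = 0.1623

0.1623 bits


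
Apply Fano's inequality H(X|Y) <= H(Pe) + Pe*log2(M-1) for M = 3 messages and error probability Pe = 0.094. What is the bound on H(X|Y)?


H(Pe) = -Pe*log2(Pe) - (1-Pe)*log2(1-Pe) = -0.094*log2(0.094) - 0.906*log2(0.906) = 0.320652 + 0.129030 = 0.4497. Pe*log2(M-1) = 0.094*log2(2) = 0.094000. Bound = H(Pe) + Pe*log2(M-1) = 0.320652 + 0.129030 + 0.094000 = 0.5437

0.5437 bits


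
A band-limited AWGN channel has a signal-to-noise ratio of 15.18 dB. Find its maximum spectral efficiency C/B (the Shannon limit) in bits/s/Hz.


SNR_linear = 10^(15.18/10) = 32.961; C/B = log2(1 + SNR_linear) = log2(1 + 32.961) = 5.0858

5.0858 bits/s/Hz


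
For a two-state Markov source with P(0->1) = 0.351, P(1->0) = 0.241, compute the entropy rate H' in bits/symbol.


Stationary distribution: pi_0 = p10/(p01+p10) = 0.4071, pi_1 = 0.5929. Entropy rate H' = pi_0*H(p01) + pi_1*H(p10) = 0.4071*0.935 + 0.5929*0.7967 = 0.853

0.853 bits/symbol


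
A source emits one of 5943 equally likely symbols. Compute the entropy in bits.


H = log2(n) = log2(5943) = 12.537

12.537 bits


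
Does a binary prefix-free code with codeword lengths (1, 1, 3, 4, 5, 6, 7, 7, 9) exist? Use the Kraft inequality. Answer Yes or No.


Kraft sum = sum(2^(-l_i)) = 1.252, need <= 1. Result: violated (a binary prefix-free code with these lengths cannot exist)

No


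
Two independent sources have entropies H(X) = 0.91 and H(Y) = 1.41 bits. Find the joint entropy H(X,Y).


For independent variables, H(X,Y) = H(X) + H(Y) = 0.91 + 1.41 = 2.32

2.32 bits


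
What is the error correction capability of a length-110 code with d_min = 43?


Correction capability = floor((d-1)/2) = floor((43-1)/2) = 21

21 errors


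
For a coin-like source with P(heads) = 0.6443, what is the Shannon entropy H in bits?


H = -p*log2(p) - (1-p)*log2(1-p). -0.6443*log2(0.6443) = 0.408612; -0.3557*log2(0.3557) = 0.530444. H = 0.408612 + 0.530444 = 0.9391

0.9391 bits


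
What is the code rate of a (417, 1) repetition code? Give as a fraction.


Rate = k/n = 1/417

1/417


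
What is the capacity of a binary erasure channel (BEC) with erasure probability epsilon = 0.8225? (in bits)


C = 1 - epsilon = 1 - 0.8225 = 0.1775

0.1775 bits


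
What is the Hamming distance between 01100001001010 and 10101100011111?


Count differing positions: ^ ^ . . ^ ^ . ^ . ^ . ^ . ^ = 8 differences

8


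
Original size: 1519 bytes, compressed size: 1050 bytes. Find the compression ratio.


Ratio = original / compressed = 1519 / 1050 = 1.4467

1.4467


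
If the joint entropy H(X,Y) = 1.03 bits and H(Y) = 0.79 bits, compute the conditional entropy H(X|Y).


H(X|Y) = H(X,Y) - H(Y) = 1.03 - 0.79 = 0.24

0.24 bits


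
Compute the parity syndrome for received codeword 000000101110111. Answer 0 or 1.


Syndrome = XOR of all bits = 0 XOR 0 XOR 0 XOR 0 XOR 0 XOR 0 XOR 1 XOR 0 XOR 1 XOR 1 XOR 1 XOR 0 XOR 1 XOR 1 XOR 1 = 1

1


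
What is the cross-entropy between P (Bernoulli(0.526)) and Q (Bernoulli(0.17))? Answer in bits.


H(P,Q) = -p*log2(q) - (1-p)*log2(1-q). -0.526*log2(0.17) = 1.344663; -0.474*log2(0.83) = 0.127419. H(P,Q) = 1.344663 + 0.127419 = 1.4721

1.4721 bits


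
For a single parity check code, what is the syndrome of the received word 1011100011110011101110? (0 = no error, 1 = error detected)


Syndrome = XOR of all bits = 1 XOR 0 XOR 1 XOR 1 XOR 1 XOR 0 XOR 0 XOR 0 XOR 1 XOR 1 XOR 1 XOR 1 XOR 0 XOR 0 XOR 1 XOR 1 XOR 1 XOR 0 XOR 1 XOR 1 XOR 1 XOR 0 = 0

0


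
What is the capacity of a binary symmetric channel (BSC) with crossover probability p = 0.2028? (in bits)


H(p) = -p*log2(p) - (1-p)*log2(1-p) = -0.2028*log2(0.2028) - 0.7972*log2(0.7972) = 0.466819 + 0.260674 = 0.7275. C = 1 - H(p) = 1 - 0.7275 = 0.2725

0.2725 bits


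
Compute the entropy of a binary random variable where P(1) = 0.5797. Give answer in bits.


H = -p*log2(p) - (1-p)*log2(1-p). -0.5797*log2(0.5797) = 0.456005; -0.4203*log2(0.4203) = 0.525589. H = 0.456005 + 0.525589 = 0.9816

0.9816 bits


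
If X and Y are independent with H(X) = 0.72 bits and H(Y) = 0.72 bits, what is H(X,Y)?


For independent variables, H(X,Y) = H(X) + H(Y) = 0.72 + 0.72 = 1.44

1.44 bits


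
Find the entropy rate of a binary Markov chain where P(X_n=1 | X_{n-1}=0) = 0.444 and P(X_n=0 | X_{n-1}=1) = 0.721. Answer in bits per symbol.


Stationary distribution: pi_0 = p10/(p01+p10) = 0.6189, pi_1 = 0.3811. Entropy rate H' = pi_0*H(p01) + pi_1*H(p10) = 0.6189*0.9909 + 0.3811*0.8541 = 0.9388

0.9388 bits/symbol


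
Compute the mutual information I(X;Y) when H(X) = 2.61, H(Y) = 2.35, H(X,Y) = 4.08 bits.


I(X;Y) = H(X) + H(Y) - H(X,Y) = 2.61 + 2.35 - 4.08 = 0.88

0.88 bits


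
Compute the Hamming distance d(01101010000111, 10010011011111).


Count differing positions: ^ ^ ^ ^ ^ . . ^ . ^ ^ . . . = 8 differences

8


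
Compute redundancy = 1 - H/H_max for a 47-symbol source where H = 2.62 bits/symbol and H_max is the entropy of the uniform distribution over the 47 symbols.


H_max = log2(K) = log2(47) = 5.5546 bits/symbol. Redundancy = 1 - H/H_max = 1 - 2.62/5.5546 = 1 - 0.4717 = 0.5283

0.5283


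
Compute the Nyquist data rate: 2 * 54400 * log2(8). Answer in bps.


Rate = 2 * B * log2(M) = 2 * 54400 * 3.0 = 326400.0

326400.0 bps


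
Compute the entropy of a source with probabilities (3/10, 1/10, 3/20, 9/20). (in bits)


H = -sum(p_i * log2(p_i)). Terms: -(3/10)*log2(3/10) = 0.521090; -(1/10)*log2(1/10) = 0.332193; -(3/20)*log2(3/20) = 0.410545; -(9/20)*log2(9/20) = 0.518401. H = 0.521090 + 0.332193 + 0.410545 + 0.518401 = 1.7822

1.7822 bits


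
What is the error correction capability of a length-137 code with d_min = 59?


Correction capability = floor((d-1)/2) = floor((59-1)/2) = 29

29 errors


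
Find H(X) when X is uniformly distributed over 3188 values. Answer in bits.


H = log2(n) = log2(3188) = 11.6384

11.6384 bits


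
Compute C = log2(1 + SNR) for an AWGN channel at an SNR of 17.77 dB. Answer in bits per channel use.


SNR_linear = 10^(17.77/10) = 59.8412; C = log2(1 + SNR_linear) = log2(1 + 59.8412) = 5.927

5.927 bits/channel use


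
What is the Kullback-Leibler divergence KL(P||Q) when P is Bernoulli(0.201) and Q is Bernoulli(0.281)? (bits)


KL = p*log2(p/q) + (1-p)*log2((1-p)/(1-q)) = 0.201*log2(0.201/0.281) + 0.799*log2(0.799/0.719) = 0.0245

0.0245 bits


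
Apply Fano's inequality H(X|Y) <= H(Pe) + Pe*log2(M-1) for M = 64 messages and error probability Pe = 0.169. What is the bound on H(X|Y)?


H(Pe) = -Pe*log2(Pe) - (1-Pe)*log2(1-Pe) = -0.169*log2(0.169) - 0.831*log2(0.831) = 0.433469 + 0.221943 = 0.6554. Pe*log2(M-1) = 0.169*log2(63) = 1.010160. Bound = H(Pe) + Pe*log2(M-1) = 0.433469 + 0.221943 + 1.010160 = 1.6656

1.6656 bits


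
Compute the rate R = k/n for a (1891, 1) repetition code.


Rate = k/n = 1/1891

1/1891


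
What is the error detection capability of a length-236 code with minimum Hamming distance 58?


Detection capability = d_min - 1 = 58 - 1 = 57

57 errors


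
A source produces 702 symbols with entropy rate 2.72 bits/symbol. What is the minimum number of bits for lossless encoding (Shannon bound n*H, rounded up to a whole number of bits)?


Minimum bits >= n * H = 702 * 2.72 = 1909.44, rounded up to a whole number of bits = 1910

1910 bits


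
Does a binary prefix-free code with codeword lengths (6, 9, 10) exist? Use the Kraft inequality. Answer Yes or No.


Kraft sum = sum(2^(-l_i)) = 0.0186, need <= 1. Result: satisfied (a binary prefix-free code with these lengths exists)

Yes


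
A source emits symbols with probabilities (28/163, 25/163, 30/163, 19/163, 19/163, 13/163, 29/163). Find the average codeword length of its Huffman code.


Huffman construction (repeatedly merge the two least-probable nodes; each merge adds 1 bit to every symbol beneath it): 13/163 + 19/163 = 32/163; 19/163 + 25/163 = 44/163; 28/163 + 29/163 = 57/163; 30/163 + 32/163 = 62/163; 44/163 + 57/163 = 101/163; 62/163 + 101/163 = 1. Resulting codeword lengths (in the order the probabilities were given): (3, 3, 2, 3, 3, 3, 3). L_avg = sum(p_i * l_i) = 28/163*3 + 25/163*3 + 30/163*2 + 19/163*3 + 19/163*3 + 13/163*3 + 29/163*3 = 459/163 = 2.816

2.816 bits


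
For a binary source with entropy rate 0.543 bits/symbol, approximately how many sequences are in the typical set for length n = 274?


log2|A_typical| = nH = 274 * 0.543 = 148.782, so |A_typical| ~ 2^148.782 = 6.135e+44

6.135e+44


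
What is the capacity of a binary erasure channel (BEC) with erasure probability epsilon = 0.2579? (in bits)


C = 1 - epsilon = 1 - 0.2579 = 0.7421

0.7421 bits


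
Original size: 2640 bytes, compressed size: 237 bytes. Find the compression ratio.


Ratio = original / compressed = 2640 / 237 = 11.1392

11.1392


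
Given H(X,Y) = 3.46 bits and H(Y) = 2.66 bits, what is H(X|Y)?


H(X|Y) = H(X,Y) - H(Y) = 3.46 - 2.66 = 0.8

0.8 bits


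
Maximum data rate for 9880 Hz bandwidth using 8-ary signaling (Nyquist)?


Rate = 2 * B * log2(M) = 2 * 9880 * 3.0 = 59280.0

59280.0 bps


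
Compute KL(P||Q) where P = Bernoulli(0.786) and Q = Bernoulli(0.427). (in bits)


KL = p*log2(p/q) + (1-p)*log2((1-p)/(1-q)) = 0.786*log2(0.786/0.427) + 0.214*log2(0.214/0.573) = 0.3878

0.3878 bits


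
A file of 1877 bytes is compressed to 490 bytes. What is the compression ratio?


Ratio = original / compressed = 1877 / 490 = 3.8306

3.8306


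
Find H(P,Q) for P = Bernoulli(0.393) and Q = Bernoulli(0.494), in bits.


H(P,Q) = -p*log2(q) - (1-p)*log2(1-q). -0.393*log2(0.494) = 0.399845; -0.607*log2(0.506) = 0.596554. H(P,Q) = 0.399845 + 0.596554 = 0.9964

0.9964 bits


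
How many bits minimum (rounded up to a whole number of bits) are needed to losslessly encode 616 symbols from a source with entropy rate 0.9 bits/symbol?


Minimum bits >= n * H = 616 * 0.9 = 554.4, rounded up to a whole number of bits = 555

555 bits


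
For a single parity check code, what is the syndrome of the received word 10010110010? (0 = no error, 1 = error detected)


Syndrome = XOR of all bits = 1 XOR 0 XOR 0 XOR 1 XOR 0 XOR 1 XOR 1 XOR 0 XOR 0 XOR 1 XOR 0 = 1

1


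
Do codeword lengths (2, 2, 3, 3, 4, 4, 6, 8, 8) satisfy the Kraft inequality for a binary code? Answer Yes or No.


Kraft sum = sum(2^(-l_i)) = 0.8984, need <= 1. Result: satisfied (a binary prefix-free code with these lengths exists)

Yes


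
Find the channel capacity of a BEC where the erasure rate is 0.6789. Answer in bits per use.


C = 1 - epsilon = 1 - 0.6789 = 0.3211

0.3211 bits


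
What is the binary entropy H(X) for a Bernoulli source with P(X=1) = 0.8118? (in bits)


H = -p*log2(p) - (1-p)*log2(1-p). -0.8118*log2(0.8118) = 0.244192; -0.1882*log2(0.1882) = 0.453498. H = 0.244192 + 0.453498 = 0.6977

0.6977 bits


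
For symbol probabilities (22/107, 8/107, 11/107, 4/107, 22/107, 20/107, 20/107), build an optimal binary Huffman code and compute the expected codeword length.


Huffman construction (repeatedly merge the two least-probable nodes; each merge adds 1 bit to every symbol beneath it): 4/107 + 8/107 = 12/107; 11/107 + 12/107 = 23/107; 20/107 + 20/107 = 40/107; 22/107 + 22/107 = 44/107; 23/107 + 40/107 = 63/107; 44/107 + 63/107 = 1. Resulting codeword lengths (in the order the probabilities were given): (2, 4, 3, 4, 2, 3, 3). L_avg = sum(p_i * l_i) = 22/107*2 + 8/107*4 + 11/107*3 + 4/107*4 + 22/107*2 + 20/107*3 + 20/107*3 = 289/107 = 2.7009

2.7009 bits


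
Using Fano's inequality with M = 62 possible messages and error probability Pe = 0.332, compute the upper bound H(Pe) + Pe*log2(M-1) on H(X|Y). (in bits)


H(Pe) = -Pe*log2(Pe) - (1-Pe)*log2(1-Pe) = -0.332*log2(0.332) - 0.668*log2(0.668) = 0.528127 + 0.388829 = 0.917. Pe*log2(M-1) = 0.332*log2(61) = 1.969005. Bound = H(Pe) + Pe*log2(M-1) = 0.528127 + 0.388829 + 1.969005 = 2.886

2.886 bits


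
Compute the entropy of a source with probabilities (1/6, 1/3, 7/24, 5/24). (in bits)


H = -sum(p_i * log2(p_i)). Terms: -(1/6)*log2(1/6) = 0.430827; -(1/3)*log2(1/3) = 0.528321; -(7/24)*log2(7/24) = 0.518469; -(5/24)*log2(5/24) = 0.471466. H = 0.430827 + 0.528321 + 0.518469 + 0.471466 = 1.9491

1.9491 bits


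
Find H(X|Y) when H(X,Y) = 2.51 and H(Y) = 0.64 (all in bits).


H(X|Y) = H(X,Y) - H(Y) = 2.51 - 0.64 = 1.87

1.87 bits


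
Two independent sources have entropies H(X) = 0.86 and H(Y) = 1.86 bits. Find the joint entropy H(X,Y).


For independent variables, H(X,Y) = H(X) + H(Y) = 0.86 + 1.86 = 2.72

2.72 bits


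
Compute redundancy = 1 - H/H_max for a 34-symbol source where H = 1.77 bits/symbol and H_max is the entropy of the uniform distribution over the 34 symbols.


H_max = log2(K) = log2(34) = 5.0875 bits/symbol. Redundancy = 1 - H/H_max = 1 - 1.77/5.0875 = 1 - 0.3479 = 0.6521

0.6521


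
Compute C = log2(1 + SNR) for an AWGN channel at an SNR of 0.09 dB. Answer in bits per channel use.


SNR_linear = 10^(0.09/10) = 1.0209; C = log2(1 + SNR_linear) = log2(1 + 1.0209) = 1.015

1.015 bits/channel use


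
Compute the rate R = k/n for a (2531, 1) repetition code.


Rate = k/n = 1/2531

1/2531


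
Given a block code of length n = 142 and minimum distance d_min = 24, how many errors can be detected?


Detection capability = d_min - 1 = 24 - 1 = 23

23 errors


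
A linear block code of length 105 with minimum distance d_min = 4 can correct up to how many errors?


Correction capability = floor((d-1)/2) = floor((4-1)/2) = 1

1 errors


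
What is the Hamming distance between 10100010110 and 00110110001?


Count differing positions: ^ . . ^ . ^ . . ^ ^ ^ = 6 differences

6


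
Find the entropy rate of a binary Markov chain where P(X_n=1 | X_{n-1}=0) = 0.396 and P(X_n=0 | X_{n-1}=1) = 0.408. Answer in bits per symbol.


Stationary distribution: pi_0 = p10/(p01+p10) = 0.5075, pi_1 = 0.4925. Entropy rate H' = pi_0*H(p01) + pi_1*H(p10) = 0.5075*0.9686 + 0.4925*0.9754 = 0.9719

0.9719 bits/symbol


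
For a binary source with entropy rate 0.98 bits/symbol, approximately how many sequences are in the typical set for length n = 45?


log2|A_typical| = nH = 45 * 0.98 = 44.1, so |A_typical| ~ 2^44.1 = 1.885e+13

1.885e+13


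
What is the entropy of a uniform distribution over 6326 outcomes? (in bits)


H = log2(n) = log2(6326) = 12.6271

12.6271 bits


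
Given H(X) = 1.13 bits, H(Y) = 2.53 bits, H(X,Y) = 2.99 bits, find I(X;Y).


I(X;Y) = H(X) + H(Y) - H(X,Y) = 1.13 + 2.53 - 2.99 = 0.67

0.67 bits


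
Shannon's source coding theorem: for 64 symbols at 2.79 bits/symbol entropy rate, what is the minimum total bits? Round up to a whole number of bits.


Minimum bits >= n * H = 64 * 2.79 = 178.56, rounded up to a whole number of bits = 179

179 bits


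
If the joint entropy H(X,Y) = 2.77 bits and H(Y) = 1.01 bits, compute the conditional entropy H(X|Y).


H(X|Y) = H(X,Y) - H(Y) = 2.77 - 1.01 = 1.76

1.76 bits


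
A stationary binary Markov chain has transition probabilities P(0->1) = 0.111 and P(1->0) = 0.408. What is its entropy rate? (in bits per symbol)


Stationary distribution: pi_0 = p10/(p01+p10) = 0.7861, pi_1 = 0.2139. Entropy rate H' = pi_0*H(p01) + pi_1*H(p10) = 0.7861*0.5029 + 0.2139*0.9754 = 0.604

0.604 bits/symbol


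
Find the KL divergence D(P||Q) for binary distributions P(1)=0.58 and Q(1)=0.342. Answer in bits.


KL = p*log2(p/q) + (1-p)*log2((1-p)/(1-q)) = 0.58*log2(0.58/0.342) + 0.42*log2(0.42/0.658) = 0.17

0.17 bits


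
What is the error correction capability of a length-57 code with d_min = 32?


Correction capability = floor((d-1)/2) = floor((32-1)/2) = 15

15 errors


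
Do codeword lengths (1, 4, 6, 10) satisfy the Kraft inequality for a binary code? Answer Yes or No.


Kraft sum = sum(2^(-l_i)) = 0.5791, need <= 1. Result: satisfied (a binary prefix-free code with these lengths exists)

Yes


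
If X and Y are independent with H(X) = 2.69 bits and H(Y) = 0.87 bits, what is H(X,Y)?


For independent variables, H(X,Y) = H(X) + H(Y) = 2.69 + 0.87 = 3.56

3.56 bits


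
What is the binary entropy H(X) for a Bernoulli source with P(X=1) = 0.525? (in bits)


H = -p*log2(p) - (1-p)*log2(1-p). -0.525*log2(0.525) = 0.488046; -0.475*log2(0.475) = 0.510150. H = 0.488046 + 0.510150 = 0.9982

0.9982 bits


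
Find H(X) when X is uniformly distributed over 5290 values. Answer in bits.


H = log2(n) = log2(5290) = 12.3691

12.3691 bits


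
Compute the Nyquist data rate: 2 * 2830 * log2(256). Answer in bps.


Rate = 2 * B * log2(M) = 2 * 2830 * 8.0 = 45280.0

45280.0 bps


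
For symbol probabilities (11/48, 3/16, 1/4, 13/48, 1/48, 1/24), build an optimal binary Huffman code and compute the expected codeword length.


Huffman construction (repeatedly merge the two least-probable nodes; each merge adds 1 bit to every symbol beneath it): 1/48 + 1/24 = 1/16; 1/16 + 3/16 = 1/4; 11/48 + 1/4 = 23/48; 1/4 + 13/48 = 25/48; 23/48 + 25/48 = 1. Resulting codeword lengths (in the order the probabilities were given): (2, 3, 2, 2, 4, 4). L_avg = sum(p_i * l_i) = 11/48*2 + 3/16*3 + 1/4*2 + 13/48*2 + 1/48*4 + 1/24*4 = 37/16 = 2.3125

2.3125 bits


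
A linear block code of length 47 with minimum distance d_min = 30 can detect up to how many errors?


Detection capability = d_min - 1 = 30 - 1 = 29

29 errors


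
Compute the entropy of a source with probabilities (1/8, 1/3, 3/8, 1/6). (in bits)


H = -sum(p_i * log2(p_i)). Terms: -(1/8)*log2(1/8) = 0.375000; -(1/3)*log2(1/3) = 0.528321; -(3/8)*log2(3/8) = 0.530639; -(1/6)*log2(1/6) = 0.430827. H = 0.375000 + 0.528321 + 0.530639 + 0.430827 = 1.8648

1.8648 bits


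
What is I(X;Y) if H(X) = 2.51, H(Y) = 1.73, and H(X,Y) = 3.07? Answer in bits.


I(X;Y) = H(X) + H(Y) - H(X,Y) = 2.51 + 1.73 - 3.07 = 1.17

1.17 bits


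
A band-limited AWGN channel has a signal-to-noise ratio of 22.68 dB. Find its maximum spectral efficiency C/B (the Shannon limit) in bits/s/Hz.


SNR_linear = 10^(22.68/10) = 185.3532; C/B = log2(1 + SNR_linear) = log2(1 + 185.3532) = 7.5419

7.5419 bits/s/Hz


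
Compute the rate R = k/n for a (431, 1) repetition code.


Rate = k/n = 1/431

1/431


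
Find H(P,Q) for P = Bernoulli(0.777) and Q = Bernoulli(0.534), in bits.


H(P,Q) = -p*log2(q) - (1-p)*log2(1-q). -0.777*log2(0.534) = 0.703254; -0.223*log2(0.466) = 0.245656. H(P,Q) = 0.703254 + 0.245656 = 0.9489

0.9489 bits


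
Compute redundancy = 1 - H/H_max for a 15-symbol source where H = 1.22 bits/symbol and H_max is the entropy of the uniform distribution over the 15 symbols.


H_max = log2(K) = log2(15) = 3.9069 bits/symbol. Redundancy = 1 - H/H_max = 1 - 1.22/3.9069 = 1 - 0.3123 = 0.6877

0.6877


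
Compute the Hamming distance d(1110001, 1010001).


Count differing positions: . ^ . . . . . = 1 differences

1


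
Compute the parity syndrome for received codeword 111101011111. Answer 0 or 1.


Syndrome = XOR of all bits = 1 XOR 1 XOR 1 XOR 1 XOR 0 XOR 1 XOR 0 XOR 1 XOR 1 XOR 1 XOR 1 XOR 1 = 0

0


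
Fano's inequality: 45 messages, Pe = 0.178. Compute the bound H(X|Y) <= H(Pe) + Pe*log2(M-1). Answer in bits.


H(Pe) = -Pe*log2(Pe) - (1-Pe)*log2(1-Pe) = -0.178*log2(0.178) - 0.822*log2(0.822) = 0.443229 + 0.232453 = 0.6757. Pe*log2(M-1) = 0.178*log2(44) = 0.971779. Bound = H(Pe) + Pe*log2(M-1) = 0.443229 + 0.232453 + 0.971779 = 1.6475

1.6475 bits


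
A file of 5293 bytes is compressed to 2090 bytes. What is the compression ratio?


Ratio = original / compressed = 5293 / 2090 = 2.5325

2.5325


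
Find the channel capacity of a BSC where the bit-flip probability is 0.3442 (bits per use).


H(p) = -p*log2(p) - (1-p)*log2(1-p) = -0.3442*log2(0.3442) - 0.6558*log2(0.6558) = 0.529614 + 0.399167 = 0.9288. C = 1 - H(p) = 1 - 0.9288 = 0.0712

0.0712 bits


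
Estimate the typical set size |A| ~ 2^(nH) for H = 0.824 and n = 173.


log2|A_typical| = nH = 173 * 0.824 = 142.552, so |A_typical| ~ 2^142.552 = 8.174e+42

8.174e+42


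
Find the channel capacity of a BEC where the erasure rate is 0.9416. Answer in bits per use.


C = 1 - epsilon = 1 - 0.9416 = 0.0584

0.0584 bits


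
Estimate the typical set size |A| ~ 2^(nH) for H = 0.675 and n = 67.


log2|A_typical| = nH = 67 * 0.675 = 45.225, so |A_typical| ~ 2^45.225 = 4.112e+13

4.112e+13


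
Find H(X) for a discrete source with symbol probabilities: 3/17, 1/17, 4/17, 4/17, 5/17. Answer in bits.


H = -sum(p_i * log2(p_i)). Terms: -(3/17)*log2(3/17) = 0.441618; -(1/17)*log2(1/17) = 0.240439; -(4/17)*log2(4/17) = 0.491168; -(4/17)*log2(4/17) = 0.491168; -(5/17)*log2(5/17) = 0.519275. H = 0.441618 + 0.240439 + 0.491168 + 0.491168 + 0.519275 = 2.1837

2.1837 bits


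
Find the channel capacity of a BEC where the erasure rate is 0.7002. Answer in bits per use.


C = 1 - epsilon = 1 - 0.7002 = 0.2998

0.2998 bits


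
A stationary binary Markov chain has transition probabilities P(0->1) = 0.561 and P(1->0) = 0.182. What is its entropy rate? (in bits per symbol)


Stationary distribution: pi_0 = p10/(p01+p10) = 0.245, pi_1 = 0.755. Entropy rate H' = pi_0*H(p01) + pi_1*H(p10) = 0.245*0.9892 + 0.755*0.6844 = 0.7591

0.7591 bits/symbol


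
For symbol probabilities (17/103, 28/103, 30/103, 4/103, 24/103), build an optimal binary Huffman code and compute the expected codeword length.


Huffman construction (repeatedly merge the two least-probable nodes; each merge adds 1 bit to every symbol beneath it): 4/103 + 17/103 = 21/103; 21/103 + 24/103 = 45/103; 28/103 + 30/103 = 58/103; 45/103 + 58/103 = 1. Resulting codeword lengths (in the order the probabilities were given): (3, 2, 2, 3, 2). L_avg = sum(p_i * l_i) = 17/103*3 + 28/103*2 + 30/103*2 + 4/103*3 + 24/103*2 = 227/103 = 2.2039

2.2039 bits


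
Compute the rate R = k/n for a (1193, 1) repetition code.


Rate = k/n = 1/1193

1/1193


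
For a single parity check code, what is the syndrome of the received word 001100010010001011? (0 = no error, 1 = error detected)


Syndrome = XOR of all bits = 0 XOR 0 XOR 1 XOR 1 XOR 0 XOR 0 XOR 0 XOR 1 XOR 0 XOR 0 XOR 1 XOR 0 XOR 0 XOR 0 XOR 1 XOR 0 XOR 1 XOR 1 = 1

1


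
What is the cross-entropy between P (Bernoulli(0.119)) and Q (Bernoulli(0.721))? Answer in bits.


H(P,Q) = -p*log2(q) - (1-p)*log2(1-q). -0.119*log2(0.721) = 0.056160; -0.881*log2(0.279) = 1.622505. H(P,Q) = 0.056160 + 1.622505 = 1.6787

1.6787 bits


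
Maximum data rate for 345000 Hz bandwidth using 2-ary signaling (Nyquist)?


Rate = 2 * B * log2(M) = 2 * 345000 * 1.0 = 690000.0

690000.0 bps


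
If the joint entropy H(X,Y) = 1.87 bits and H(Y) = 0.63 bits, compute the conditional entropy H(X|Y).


H(X|Y) = H(X,Y) - H(Y) = 1.87 - 0.63 = 1.24

1.24 bits


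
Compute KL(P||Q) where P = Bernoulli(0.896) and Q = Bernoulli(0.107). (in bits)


KL = p*log2(p/q) + (1-p)*log2((1-p)/(1-q)) = 0.896*log2(0.896/0.107) + 0.104*log2(0.104/0.893) = 2.4244

2.4244 bits


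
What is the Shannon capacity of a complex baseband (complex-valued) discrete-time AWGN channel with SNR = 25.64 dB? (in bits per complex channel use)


SNR_linear = 10^(25.64/10) = 366.4376; C = log2(1 + SNR_linear) = log2(1 + 366.4376) = 8.5214

8.5214 bits/channel use


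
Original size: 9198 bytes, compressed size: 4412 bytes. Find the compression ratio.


Ratio = original / compressed = 9198 / 4412 = 2.0848

2.0848


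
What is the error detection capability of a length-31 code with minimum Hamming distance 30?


Detection capability = d_min - 1 = 30 - 1 = 29

29 errors


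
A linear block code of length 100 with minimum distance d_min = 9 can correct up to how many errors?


Correction capability = floor((d-1)/2) = floor((9-1)/2) = 4

4 errors


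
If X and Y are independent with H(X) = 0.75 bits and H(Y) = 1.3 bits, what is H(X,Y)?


For independent variables, H(X,Y) = H(X) + H(Y) = 0.75 + 1.3 = 2.05

2.05 bits


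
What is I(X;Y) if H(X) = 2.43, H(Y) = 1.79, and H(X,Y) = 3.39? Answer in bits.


I(X;Y) = H(X) + H(Y) - H(X,Y) = 2.43 + 1.79 - 3.39 = 0.83

0.83 bits


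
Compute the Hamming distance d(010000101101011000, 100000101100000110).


Count differing positions: ^ ^ . . . . . . . . . ^ . ^ ^ ^ ^ . = 7 differences

7


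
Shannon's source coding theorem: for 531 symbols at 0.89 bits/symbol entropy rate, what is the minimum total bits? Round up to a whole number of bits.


Minimum bits >= n * H = 531 * 0.89 = 472.59, rounded up to a whole number of bits = 473

473 bits


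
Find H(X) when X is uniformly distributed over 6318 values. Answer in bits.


H = log2(n) = log2(6318) = 12.6253

12.6253 bits


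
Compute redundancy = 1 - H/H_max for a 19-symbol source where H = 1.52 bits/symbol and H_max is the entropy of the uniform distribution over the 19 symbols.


H_max = log2(K) = log2(19) = 4.2479 bits/symbol. Redundancy = 1 - H/H_max = 1 - 1.52/4.2479 = 1 - 0.3578 = 0.6422

0.6422


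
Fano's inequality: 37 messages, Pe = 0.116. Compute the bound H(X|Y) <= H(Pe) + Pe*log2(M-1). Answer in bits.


H(Pe) = -Pe*log2(Pe) - (1-Pe)*log2(1-Pe) = -0.116*log2(0.116) - 0.884*log2(0.884) = 0.360505 + 0.157247 = 0.5178. Pe*log2(M-1) = 0.116*log2(36) = 0.599711. Bound = H(Pe) + Pe*log2(M-1) = 0.360505 + 0.157247 + 0.599711 = 1.1175

1.1175 bits


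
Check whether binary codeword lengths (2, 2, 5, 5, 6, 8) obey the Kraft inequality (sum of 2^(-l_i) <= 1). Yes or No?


Kraft sum = sum(2^(-l_i)) = 0.582, need <= 1. Result: satisfied (a binary prefix-free code with these lengths exists)

Yes


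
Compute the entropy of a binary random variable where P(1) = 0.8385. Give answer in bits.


H = -p*log2(p) - (1-p)*log2(1-p). -0.8385*log2(0.8385) = 0.213077; -0.1615*log2(0.1615) = 0.424809. H = 0.213077 + 0.424809 = 0.6379

0.6379 bits


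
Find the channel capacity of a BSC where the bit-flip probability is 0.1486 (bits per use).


H(p) = -p*log2(p) - (1-p)*log2(1-p) = -0.1486*log2(0.1486) - 0.8514*log2(0.8514) = 0.408723 + 0.197602 = 0.6063. C = 1 - H(p) = 1 - 0.6063 = 0.3937

0.3937 bits


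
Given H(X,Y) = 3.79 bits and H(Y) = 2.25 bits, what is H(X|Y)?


H(X|Y) = H(X,Y) - H(Y) = 3.79 - 2.25 = 1.54

1.54 bits


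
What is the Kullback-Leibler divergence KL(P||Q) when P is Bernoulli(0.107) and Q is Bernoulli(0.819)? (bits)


KL = p*log2(p/q) + (1-p)*log2((1-p)/(1-q)) = 0.107*log2(0.107/0.819) + 0.893*log2(0.893/0.181) = 1.7421

1.7421 bits


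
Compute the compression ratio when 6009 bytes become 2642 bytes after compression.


Ratio = original / compressed = 6009 / 2642 = 2.2744

2.2744


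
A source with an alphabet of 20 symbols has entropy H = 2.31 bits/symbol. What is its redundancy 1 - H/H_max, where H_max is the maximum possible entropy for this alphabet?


H_max = log2(K) = log2(20) = 4.3219 bits/symbol. Redundancy = 1 - H/H_max = 1 - 2.31/4.3219 = 1 - 0.5345 = 0.4655

0.4655


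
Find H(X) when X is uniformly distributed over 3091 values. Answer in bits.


H = log2(n) = log2(3091) = 11.5939

11.5939 bits


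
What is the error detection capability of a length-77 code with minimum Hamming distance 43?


Detection capability = d_min - 1 = 43 - 1 = 42

42 errors


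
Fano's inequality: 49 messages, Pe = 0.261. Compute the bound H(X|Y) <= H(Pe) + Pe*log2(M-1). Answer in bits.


H(Pe) = -Pe*log2(Pe) - (1-Pe)*log2(1-Pe) = -0.261*log2(0.261) - 0.739*log2(0.739) = 0.505786 + 0.322465 = 0.8283. Pe*log2(M-1) = 0.261*log2(48) = 1.457675. Bound = H(Pe) + Pe*log2(M-1) = 0.505786 + 0.322465 + 1.457675 = 2.2859

2.2859 bits


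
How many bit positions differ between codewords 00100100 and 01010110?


Count differing positions: . ^ ^ ^ . . ^ . = 4 differences

4


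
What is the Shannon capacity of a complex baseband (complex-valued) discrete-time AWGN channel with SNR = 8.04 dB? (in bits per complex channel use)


SNR_linear = 10^(8.04/10) = 6.368; C = log2(1 + SNR_linear) = log2(1 + 6.368) = 2.8813

2.8813 bits/channel use


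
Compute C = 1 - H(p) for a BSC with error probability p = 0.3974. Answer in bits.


H(p) = -p*log2(p) - (1-p)*log2(1-p) = -0.3974*log2(0.3974) - 0.6026*log2(0.6026) = 0.529073 + 0.440336 = 0.9694. C = 1 - H(p) = 1 - 0.9694 = 0.0306

0.0306 bits


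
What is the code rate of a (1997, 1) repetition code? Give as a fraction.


Rate = k/n = 1/1997

1/1997


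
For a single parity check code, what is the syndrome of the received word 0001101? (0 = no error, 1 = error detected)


Syndrome = XOR of all bits = 0 XOR 0 XOR 0 XOR 1 XOR 1 XOR 0 XOR 1 = 1

1


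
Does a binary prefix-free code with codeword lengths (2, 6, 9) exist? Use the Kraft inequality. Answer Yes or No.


Kraft sum = sum(2^(-l_i)) = 0.2676, need <= 1. Result: satisfied (a binary prefix-free code with these lengths exists)

Yes


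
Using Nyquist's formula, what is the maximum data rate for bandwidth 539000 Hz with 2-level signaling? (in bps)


Rate = 2 * B * log2(M) = 2 * 539000 * 1.0 = 1078000.0

1078000.0 bps


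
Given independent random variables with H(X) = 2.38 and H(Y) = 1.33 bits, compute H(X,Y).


For independent variables, H(X,Y) = H(X) + H(Y) = 2.38 + 1.33 = 3.71

3.71 bits


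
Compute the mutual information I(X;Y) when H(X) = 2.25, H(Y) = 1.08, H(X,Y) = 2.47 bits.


I(X;Y) = H(X) + H(Y) - H(X,Y) = 2.25 + 1.08 - 2.47 = 0.86

0.86 bits


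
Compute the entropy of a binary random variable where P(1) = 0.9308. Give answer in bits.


H = -p*log2(p) - (1-p)*log2(1-p). -0.9308*log2(0.9308) = 0.096298; -0.0692*log2(0.0692) = 0.266633. H = 0.096298 + 0.266633 = 0.3629

0.3629 bits


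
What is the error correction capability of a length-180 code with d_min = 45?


Correction capability = floor((d-1)/2) = floor((45-1)/2) = 22

22 errors


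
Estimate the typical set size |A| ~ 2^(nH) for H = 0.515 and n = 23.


log2|A_typical| = nH = 23 * 0.515 = 11.845, so |A_typical| ~ 2^11.845 = 3.679e+03

3.679e+03


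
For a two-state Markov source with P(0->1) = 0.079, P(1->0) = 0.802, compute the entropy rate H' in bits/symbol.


Stationary distribution: pi_0 = p10/(p01+p10) = 0.9103, pi_1 = 0.0897. Entropy rate H' = pi_0*H(p01) + pi_1*H(p10) = 0.9103*0.3986 + 0.0897*0.7179 = 0.4273

0.4273 bits/symbol


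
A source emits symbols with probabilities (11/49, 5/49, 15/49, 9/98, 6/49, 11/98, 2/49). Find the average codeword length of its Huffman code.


Huffman construction (repeatedly merge the two least-probable nodes; each merge adds 1 bit to every symbol beneath it): 2/49 + 9/98 = 13/98; 5/49 + 11/98 = 3/14; 6/49 + 13/98 = 25/98; 3/14 + 11/49 = 43/98; 25/98 + 15/49 = 55/98; 43/98 + 55/98 = 1. Resulting codeword lengths (in the order the probabilities were given): (2, 3, 2, 4, 3, 3, 4). L_avg = sum(p_i * l_i) = 11/49*2 + 5/49*3 + 15/49*2 + 9/98*4 + 6/49*3 + 11/98*3 + 2/49*4 = 255/98 = 2.602

2.602 bits


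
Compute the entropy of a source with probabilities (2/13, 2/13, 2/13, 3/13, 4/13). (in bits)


H = -sum(p_i * log2(p_i)). Terms: -(2/13)*log2(2/13) = 0.415452; -(2/13)*log2(2/13) = 0.415452; -(2/13)*log2(2/13) = 0.415452; -(3/13)*log2(3/13) = 0.488187; -(4/13)*log2(4/13) = 0.523212. H = 0.415452 + 0.415452 + 0.415452 + 0.488187 + 0.523212 = 2.2578

2.2578 bits


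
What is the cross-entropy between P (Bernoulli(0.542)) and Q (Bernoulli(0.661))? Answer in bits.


H(P,Q) = -p*log2(q) - (1-p)*log2(1-q). -0.542*log2(0.661) = 0.323725; -0.458*log2(0.339) = 0.714774. H(P,Q) = 0.323725 + 0.714774 = 1.0385

1.0385 bits


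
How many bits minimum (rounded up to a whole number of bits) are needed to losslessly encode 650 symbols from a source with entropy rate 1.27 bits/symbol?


Minimum bits >= n * H = 650 * 1.27 = 825.5, rounded up to a whole number of bits = 826

826 bits


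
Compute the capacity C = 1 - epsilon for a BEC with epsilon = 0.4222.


C = 1 - epsilon = 1 - 0.4222 = 0.5778

0.5778 bits


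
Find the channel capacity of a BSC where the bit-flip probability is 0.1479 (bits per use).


H(p) = -p*log2(p) - (1-p)*log2(1-p) = -0.1479*log2(0.1479) - 0.8521*log2(0.8521) = 0.407806 + 0.196754 = 0.6046. C = 1 - H(p) = 1 - 0.6046 = 0.3954

0.3954 bits


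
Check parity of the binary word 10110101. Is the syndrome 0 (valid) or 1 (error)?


Syndrome = XOR of all bits = 1 XOR 0 XOR 1 XOR 1 XOR 0 XOR 1 XOR 0 XOR 1 = 1

1


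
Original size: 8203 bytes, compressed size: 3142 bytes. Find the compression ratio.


Ratio = original / compressed = 8203 / 3142 = 2.6108

2.6108


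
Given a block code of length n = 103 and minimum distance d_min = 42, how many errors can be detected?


Detection capability = d_min - 1 = 42 - 1 = 41

41 errors


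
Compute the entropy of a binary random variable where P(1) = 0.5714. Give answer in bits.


H = -p*log2(p) - (1-p)*log2(1-p). -0.5714*log2(0.5714) = 0.461364; -0.4286*log2(0.4286) = 0.523876. H = 0.461364 + 0.523876 = 0.9852

0.9852 bits


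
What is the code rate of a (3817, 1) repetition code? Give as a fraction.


Rate = k/n = 1/3817

1/3817


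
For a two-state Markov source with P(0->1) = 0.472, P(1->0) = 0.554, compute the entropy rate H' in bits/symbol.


Stationary distribution: pi_0 = p10/(p01+p10) = 0.54, pi_1 = 0.46. Entropy rate H' = pi_0*H(p01) + pi_1*H(p10) = 0.54*0.9977 + 0.46*0.9916 = 0.9949

0.9949 bits/symbol


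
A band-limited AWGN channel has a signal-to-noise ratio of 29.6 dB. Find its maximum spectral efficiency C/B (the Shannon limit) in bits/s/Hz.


SNR_linear = 10^(29.6/10) = 912.0108; C/B = log2(1 + SNR_linear) = log2(1 + 912.0108) = 9.8345

9.8345 bits/s/Hz


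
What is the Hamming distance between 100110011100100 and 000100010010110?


Count differing positions: ^ . . . ^ . . . ^ ^ ^ . . ^ . = 6 differences

6


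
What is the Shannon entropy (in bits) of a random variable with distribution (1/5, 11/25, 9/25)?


H = -sum(p_i * log2(p_i)). Terms: -(1/5)*log2(1/5) = 0.464386; -(11/25)*log2(11/25) = 0.521147; -(9/25)*log2(9/25) = 0.530615. H = 0.464386 + 0.521147 + 0.530615 = 1.5161

1.5161 bits


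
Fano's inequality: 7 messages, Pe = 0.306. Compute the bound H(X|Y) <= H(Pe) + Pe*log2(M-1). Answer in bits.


H(Pe) = -Pe*log2(Pe) - (1-Pe)*log2(1-Pe) = -0.306*log2(0.306) - 0.694*log2(0.694) = 0.522769 + 0.365733 = 0.8885. Pe*log2(M-1) = 0.306*log2(6) = 0.790999. Bound = H(Pe) + Pe*log2(M-1) = 0.522769 + 0.365733 + 0.790999 = 1.6795

1.6795 bits


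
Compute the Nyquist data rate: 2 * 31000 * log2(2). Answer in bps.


Rate = 2 * B * log2(M) = 2 * 31000 * 1.0 = 62000.0

62000.0 bps


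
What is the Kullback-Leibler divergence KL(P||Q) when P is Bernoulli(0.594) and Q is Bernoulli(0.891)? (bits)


KL = p*log2(p/q) + (1-p)*log2((1-p)/(1-q)) = 0.594*log2(0.594/0.891) + 0.406*log2(0.406/0.109) = 0.4228

0.4228 bits


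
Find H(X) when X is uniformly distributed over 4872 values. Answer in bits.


H = log2(n) = log2(4872) = 12.2503

12.2503 bits


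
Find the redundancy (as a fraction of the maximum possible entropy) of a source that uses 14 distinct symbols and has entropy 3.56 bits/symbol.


H_max = log2(K) = log2(14) = 3.8074 bits/symbol. Redundancy = 1 - H/H_max = 1 - 3.56/3.8074 = 1 - 0.935 = 0.065

0.065


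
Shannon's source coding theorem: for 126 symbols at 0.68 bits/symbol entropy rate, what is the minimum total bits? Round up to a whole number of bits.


Minimum bits >= n * H = 126 * 0.68 = 85.68, rounded up to a whole number of bits = 86

86 bits


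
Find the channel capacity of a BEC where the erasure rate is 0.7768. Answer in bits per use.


C = 1 - epsilon = 1 - 0.7768 = 0.2232

0.2232 bits


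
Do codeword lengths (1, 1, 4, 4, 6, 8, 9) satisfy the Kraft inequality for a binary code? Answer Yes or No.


Kraft sum = sum(2^(-l_i)) = 1.1465, need <= 1. Result: violated (a binary prefix-free code with these lengths cannot exist)

No


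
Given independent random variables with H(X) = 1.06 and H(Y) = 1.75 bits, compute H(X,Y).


For independent variables, H(X,Y) = H(X) + H(Y) = 1.06 + 1.75 = 2.81

2.81 bits


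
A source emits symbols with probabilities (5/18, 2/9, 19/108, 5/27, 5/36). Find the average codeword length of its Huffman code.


Huffman construction (repeatedly merge the two least-probable nodes; each merge adds 1 bit to every symbol beneath it): 5/36 + 19/108 = 17/54; 5/27 + 2/9 = 11/27; 5/18 + 17/54 = 16/27; 11/27 + 16/27 = 1. Resulting codeword lengths (in the order the probabilities were given): (2, 2, 3, 2, 3). L_avg = sum(p_i * l_i) = 5/18*2 + 2/9*2 + 19/108*3 + 5/27*2 + 5/36*3 = 125/54 = 2.3148

2.3148 bits
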